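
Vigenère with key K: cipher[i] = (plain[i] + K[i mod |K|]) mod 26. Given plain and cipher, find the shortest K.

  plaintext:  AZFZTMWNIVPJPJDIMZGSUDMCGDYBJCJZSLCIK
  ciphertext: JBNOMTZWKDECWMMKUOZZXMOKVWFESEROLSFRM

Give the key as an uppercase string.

JCIPTHD

  i= 0: J-A =  9 → J
  i= 1: B-Z =  2 → C
  i= 2: N-F =  8 → I
  i= 3: O-Z = 15 → P
  i= 4: M-T = 19 → T
  i= 5: T-M =  7 → H
  i= 6: Z-W =  3 → D
  i= 7: W-N =  9 → J
  i= 8: K-I =  2 → C
  i= 9: D-V =  8 → I
  i=10: E-P = 15 → P
  i=11: C-J = 19 → T
  i=12: W-P =  7 → H
  i=13: M-J =  3 → D
  i=14: M-D =  9 → J
  i=15: K-I =  2 → C
  i=16: U-M =  8 → I
  i=17: O-Z = 15 → P
  i=18: Z-G = 19 → T
  i=19: Z-S =  7 → H
  i=20: X-U =  3 → D
  i=21: M-D =  9 → J
  i=22: O-M =  2 → C
  i=23: K-C =  8 → I
  i=24: V-G = 15 → P
  i=25: W-D = 19 → T
  i=26: F-Y =  7 → H
  i=27: E-B =  3 → D
  i=28: S-J =  9 → J
  i=29: E-C =  2 → C
  i=30: R-J =  8 → I
  i=31: O-Z = 15 → P
  i=32: L-S = 19 → T
  i=33: S-L =  7 → H
  i=34: F-C =  3 → D
  i=35: R-I =  9 → J
  i=36: M-K =  2 → C
  shifts repeat with period 7: JCIPTHD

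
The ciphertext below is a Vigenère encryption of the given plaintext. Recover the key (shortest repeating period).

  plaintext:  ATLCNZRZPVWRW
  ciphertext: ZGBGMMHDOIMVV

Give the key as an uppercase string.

  i= 0: Z-A = 25 → Z
  i= 1: G-T = 13 → N
  i= 2: B-L = 16 → Q
  i= 3: G-C =  4 → E
  i= 4: M-N = 25 → Z
  i= 5: M-Z = 13 → N
  i= 6: H-R = 16 → Q
  i= 7: D-Z =  4 → E
  i= 8: O-P = 25 → Z
  i= 9: I-V = 13 → N
  i=10: M-W = 16 → Q
  i=11: V-R =  4 → E
  i=12: V-W = 25 → Z
  shifts repeat with period 4: ZNQE

ZNQE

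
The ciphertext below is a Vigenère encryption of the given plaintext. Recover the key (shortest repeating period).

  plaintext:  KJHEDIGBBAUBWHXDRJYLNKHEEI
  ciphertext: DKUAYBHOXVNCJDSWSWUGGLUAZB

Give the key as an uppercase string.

  i= 0: D-K = 19 → T
  i= 1: K-J =  1 → B
  i= 2: U-H = 13 → N
  i= 3: A-E = 22 → W
  i= 4: Y-D = 21 → V
  i= 5: B-I = 19 → T
  i= 6: H-G =  1 → B
  i= 7: O-B = 13 → N
  i= 8: X-B = 22 → W
  i= 9: V-A = 21 → V
  i=10: N-U = 19 → T
  i=11: C-B =  1 → B
  i=12: J-W = 13 → N
  i=13: D-H = 22 → W
  i=14: S-X = 21 → V
  i=15: W-D = 19 → T
  i=16: S-R =  1 → B
  i=17: W-J = 13 → N
  i=18: U-Y = 22 → W
  i=19: G-L = 21 → V
  i=20: G-N = 19 → T
  i=21: L-K =  1 → B
  i=22: U-H = 13 → N
  i=23: A-E = 22 → W
  i=24: Z-E = 21 → V
  i=25: B-I = 19 → T
  shifts repeat with period 5: TBNWV

TBNWV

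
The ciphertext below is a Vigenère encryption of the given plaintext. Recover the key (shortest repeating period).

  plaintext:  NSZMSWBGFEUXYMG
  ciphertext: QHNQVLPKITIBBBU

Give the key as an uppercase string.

  i= 0: Q-N =  3 → D
  i= 1: H-S = 15 → P
  i= 2: N-Z = 14 → O
  i= 3: Q-M =  4 → E
  i= 4: V-S =  3 → D
  i= 5: L-W = 15 → P
  i= 6: P-B = 14 → O
  i= 7: K-G =  4 → E
  i= 8: I-F =  3 → D
  i= 9: T-E = 15 → P
  i=10: I-U = 14 → O
  i=11: B-X =  4 → E
  i=12: B-Y =  3 → D
  i=13: B-M = 15 → P
  i=14: U-G = 14 → O
  shifts repeat with period 4: DPOE

DPOE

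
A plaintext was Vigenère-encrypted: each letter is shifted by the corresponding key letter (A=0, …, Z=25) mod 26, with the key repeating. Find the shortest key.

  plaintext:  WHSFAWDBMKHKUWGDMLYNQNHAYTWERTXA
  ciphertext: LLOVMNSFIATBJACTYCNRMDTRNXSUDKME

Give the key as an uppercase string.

PEWQMR

  i= 0: L-W = 15 → P
  i= 1: L-H =  4 → E
  i= 2: O-S = 22 → W
  i= 3: V-F = 16 → Q
  i= 4: M-A = 12 → M
  i= 5: N-W = 17 → R
  i= 6: S-D = 15 → P
  i= 7: F-B =  4 → E
  i= 8: I-M = 22 → W
  i= 9: A-K = 16 → Q
  i=10: T-H = 12 → M
  i=11: B-K = 17 → R
  i=12: J-U = 15 → P
  i=13: A-W =  4 → E
  i=14: C-G = 22 → W
  i=15: T-D = 16 → Q
  i=16: Y-M = 12 → M
  i=17: C-L = 17 → R
  i=18: N-Y = 15 → P
  i=19: R-N =  4 → E
  i=20: M-Q = 22 → W
  i=21: D-N = 16 → Q
  i=22: T-H = 12 → M
  i=23: R-A = 17 → R
  i=24: N-Y = 15 → P
  i=25: X-T =  4 → E
  i=26: S-W = 22 → W
  i=27: U-E = 16 → Q
  i=28: D-R = 12 → M
  i=29: K-T = 17 → R
  i=30: M-X = 15 → P
  i=31: E-A =  4 → E
  shifts repeat with period 6: PEWQMR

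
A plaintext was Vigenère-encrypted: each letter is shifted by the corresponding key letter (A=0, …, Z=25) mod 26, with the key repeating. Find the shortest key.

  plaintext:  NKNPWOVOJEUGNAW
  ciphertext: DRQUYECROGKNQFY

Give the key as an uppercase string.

  i= 0: D-N = 16 → Q
  i= 1: R-K =  7 → H
  i= 2: Q-N =  3 → D
  i= 3: U-P =  5 → F
  i= 4: Y-W =  2 → C
  i= 5: E-O = 16 → Q
  i= 6: C-V =  7 → H
  i= 7: R-O =  3 → D
  i= 8: O-J =  5 → F
  i= 9: G-E =  2 → C
  i=10: K-U = 16 → Q
  i=11: N-G =  7 → H
  i=12: Q-N =  3 → D
  i=13: F-A =  5 → F
  i=14: Y-W =  2 → C
  shifts repeat with period 5: QHDFC

QHDFC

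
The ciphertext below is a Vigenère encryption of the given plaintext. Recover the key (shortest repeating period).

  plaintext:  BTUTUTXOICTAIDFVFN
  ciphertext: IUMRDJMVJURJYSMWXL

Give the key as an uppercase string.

  i= 0: I-B =  7 → H
  i= 1: U-T =  1 → B
  i= 2: M-U = 18 → S
  i= 3: R-T = 24 → Y
  i= 4: D-U =  9 → J
  i= 5: J-T = 16 → Q
  i= 6: M-X = 15 → P
  i= 7: V-O =  7 → H
  i= 8: J-I =  1 → B
  i= 9: U-C = 18 → S
  i=10: R-T = 24 → Y
  i=11: J-A =  9 → J
  i=12: Y-I = 16 → Q
  i=13: S-D = 15 → P
  i=14: M-F =  7 → H
  i=15: W-V =  1 → B
  i=16: X-F = 18 → S
  i=17: L-N = 24 → Y
  shifts repeat with period 7: HBSYJQP

HBSYJQP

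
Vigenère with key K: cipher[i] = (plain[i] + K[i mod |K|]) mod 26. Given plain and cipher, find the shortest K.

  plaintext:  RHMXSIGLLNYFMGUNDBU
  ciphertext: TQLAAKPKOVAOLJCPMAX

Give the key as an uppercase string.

  i= 0: T-R =  2 → C
  i= 1: Q-H =  9 → J
  i= 2: L-M = 25 → Z
  i= 3: A-X =  3 → D
  i= 4: A-S =  8 → I
  i= 5: K-I =  2 → C
  i= 6: P-G =  9 → J
  i= 7: K-L = 25 → Z
  i= 8: O-L =  3 → D
  i= 9: V-N =  8 → I
  i=10: A-Y =  2 → C
  i=11: O-F =  9 → J
  i=12: L-M = 25 → Z
  i=13: J-G =  3 → D
  i=14: C-U =  8 → I
  i=15: P-N =  2 → C
  i=16: M-D =  9 → J
  i=17: A-B = 25 → Z
  i=18: X-U =  3 → D
  shifts repeat with period 5: CJZDI

CJZDI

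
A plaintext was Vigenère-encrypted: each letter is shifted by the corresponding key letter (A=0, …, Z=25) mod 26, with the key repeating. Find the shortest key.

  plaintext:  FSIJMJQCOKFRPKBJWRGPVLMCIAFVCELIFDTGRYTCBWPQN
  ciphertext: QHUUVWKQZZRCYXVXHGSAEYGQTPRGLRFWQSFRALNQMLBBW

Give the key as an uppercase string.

  i= 0: Q-F = 11 → L
  i= 1: H-S = 15 → P
  i= 2: U-I = 12 → M
  i= 3: U-J = 11 → L
  i= 4: V-M =  9 → J
  i= 5: W-J = 13 → N
  i= 6: K-Q = 20 → U
  i= 7: Q-C = 14 → O
  i= 8: Z-O = 11 → L
  i= 9: Z-K = 15 → P
  i=10: R-F = 12 → M
  i=11: C-R = 11 → L
  i=12: Y-P =  9 → J
  i=13: X-K = 13 → N
  i=14: V-B = 20 → U
  i=15: X-J = 14 → O
  i=16: H-W = 11 → L
  i=17: G-R = 15 → P
  i=18: S-G = 12 → M
  i=19: A-P = 11 → L
  i=20: E-V =  9 → J
  i=21: Y-L = 13 → N
  i=22: G-M = 20 → U
  i=23: Q-C = 14 → O
  i=24: T-I = 11 → L
  i=25: P-A = 15 → P
  i=26: R-F = 12 → M
  i=27: G-V = 11 → L
  i=28: L-C =  9 → J
  i=29: R-E = 13 → N
  i=30: F-L = 20 → U
  i=31: W-I = 14 → O
  i=32: Q-F = 11 → L
  i=33: S-D = 15 → P
  i=34: F-T = 12 → M
  i=35: R-G = 11 → L
  i=36: A-R =  9 → J
  i=37: L-Y = 13 → N
  i=38: N-T = 20 → U
  i=39: Q-C = 14 → O
  i=40: M-B = 11 → L
  i=41: L-W = 15 → P
  i=42: B-P = 12 → M
  i=43: B-Q = 11 → L
  i=44: W-N =  9 → J
  shifts repeat with period 8: LPMLJNUO

LPMLJNUO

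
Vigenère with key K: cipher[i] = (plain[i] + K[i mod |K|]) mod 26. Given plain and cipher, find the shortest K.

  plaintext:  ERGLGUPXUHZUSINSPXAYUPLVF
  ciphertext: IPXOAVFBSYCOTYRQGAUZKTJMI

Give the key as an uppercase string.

  i= 0: I-E =  4 → E
  i= 1: P-R = 24 → Y
  i= 2: X-G = 17 → R
  i= 3: O-L =  3 → D
  i= 4: A-G = 20 → U
  i= 5: V-U =  1 → B
  i= 6: F-P = 16 → Q
  i= 7: B-X =  4 → E
  i= 8: S-U = 24 → Y
  i= 9: Y-H = 17 → R
  i=10: C-Z =  3 → D
  i=11: O-U = 20 → U
  i=12: T-S =  1 → B
  i=13: Y-I = 16 → Q
  i=14: R-N =  4 → E
  i=15: Q-S = 24 → Y
  i=16: G-P = 17 → R
  i=17: A-X =  3 → D
  i=18: U-A = 20 → U
  i=19: Z-Y =  1 → B
  i=20: K-U = 16 → Q
  i=21: T-P =  4 → E
  i=22: J-L = 24 → Y
  i=23: M-V = 17 → R
  i=24: I-F =  3 → D
  shifts repeat with period 7: EYRDUBQ

EYRDUBQ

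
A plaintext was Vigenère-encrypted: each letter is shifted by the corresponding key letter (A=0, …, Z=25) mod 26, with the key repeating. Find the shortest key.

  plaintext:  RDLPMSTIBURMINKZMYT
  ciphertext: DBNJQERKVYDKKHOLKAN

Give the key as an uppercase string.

  i= 0: D-R = 12 → M
  i= 1: B-D = 24 → Y
  i= 2: N-L =  2 → C
  i= 3: J-P = 20 → U
  i= 4: Q-M =  4 → E
  i= 5: E-S = 12 → M
  i= 6: R-T = 24 → Y
  i= 7: K-I =  2 → C
  i= 8: V-B = 20 → U
  i= 9: Y-U =  4 → E
  i=10: D-R = 12 → M
  i=11: K-M = 24 → Y
  i=12: K-I =  2 → C
  i=13: H-N = 20 → U
  i=14: O-K =  4 → E
  i=15: L-Z = 12 → M
  i=16: K-M = 24 → Y
  i=17: A-Y =  2 → C
  i=18: N-T = 20 → U
  shifts repeat with period 5: MYCUE

MYCUE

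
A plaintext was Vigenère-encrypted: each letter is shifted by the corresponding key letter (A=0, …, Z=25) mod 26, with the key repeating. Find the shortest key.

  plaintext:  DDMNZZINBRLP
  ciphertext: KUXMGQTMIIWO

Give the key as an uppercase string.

  i= 0: K-D =  7 → H
  i= 1: U-D = 17 → R
  i= 2: X-M = 11 → L
  i= 3: M-N = 25 → Z
  i= 4: G-Z =  7 → H
  i= 5: Q-Z = 17 → R
  i= 6: T-I = 11 → L
  i= 7: M-N = 25 → Z
  i= 8: I-B =  7 → H
  i= 9: I-R = 17 → R
  i=10: W-L = 11 → L
  i=11: O-P = 25 → Z
  shifts repeat with period 4: HRLZ

HRLZ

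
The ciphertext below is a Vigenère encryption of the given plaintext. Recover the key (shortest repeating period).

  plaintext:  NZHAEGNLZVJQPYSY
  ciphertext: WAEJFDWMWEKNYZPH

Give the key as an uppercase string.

JBX

  i= 0: W-N =  9 → J
  i= 1: A-Z =  1 → B
  i= 2: E-H = 23 → X
  i= 3: J-A =  9 → J
  i= 4: F-E =  1 → B
  i= 5: D-G = 23 → X
  i= 6: W-N =  9 → J
  i= 7: M-L =  1 → B
  i= 8: W-Z = 23 → X
  i= 9: E-V =  9 → J
  i=10: K-J =  1 → B
  i=11: N-Q = 23 → X
  i=12: Y-P =  9 → J
  i=13: Z-Y =  1 → B
  i=14: P-S = 23 → X
  i=15: H-Y =  9 → J
  shifts repeat with period 3: JBX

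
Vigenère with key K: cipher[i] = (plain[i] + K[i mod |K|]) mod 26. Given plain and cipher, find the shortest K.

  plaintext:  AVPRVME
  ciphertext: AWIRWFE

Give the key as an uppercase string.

ABT

  i= 0: A-A =  0 → A
  i= 1: W-V =  1 → B
  i= 2: I-P = 19 → T
  i= 3: R-R =  0 → A
  i= 4: W-V =  1 → B
  i= 5: F-M = 19 → T
  i= 6: E-E =  0 → A
  shifts repeat with period 3: ABT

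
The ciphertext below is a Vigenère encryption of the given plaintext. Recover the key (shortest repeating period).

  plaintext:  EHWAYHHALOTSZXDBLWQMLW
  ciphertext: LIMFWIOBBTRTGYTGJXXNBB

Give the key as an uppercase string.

  i= 0: L-E =  7 → H
  i= 1: I-H =  1 → B
  i= 2: M-W = 16 → Q
  i= 3: F-A =  5 → F
  i= 4: W-Y = 24 → Y
  i= 5: I-H =  1 → B
  i= 6: O-H =  7 → H
  i= 7: B-A =  1 → B
  i= 8: B-L = 16 → Q
  i= 9: T-O =  5 → F
  i=10: R-T = 24 → Y
  i=11: T-S =  1 → B
  i=12: G-Z =  7 → H
  i=13: Y-X =  1 → B
  i=14: T-D = 16 → Q
  i=15: G-B =  5 → F
  i=16: J-L = 24 → Y
  i=17: X-W =  1 → B
  i=18: X-Q =  7 → H
  i=19: N-M =  1 → B
  i=20: B-L = 16 → Q
  i=21: B-W =  5 → F
  shifts repeat with period 6: HBQFYB

HBQFYB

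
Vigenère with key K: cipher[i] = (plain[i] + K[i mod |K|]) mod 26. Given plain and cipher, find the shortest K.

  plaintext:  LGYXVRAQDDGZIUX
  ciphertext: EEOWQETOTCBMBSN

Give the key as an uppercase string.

TYQZVN

  i= 0: E-L = 19 → T
  i= 1: E-G = 24 → Y
  i= 2: O-Y = 16 → Q
  i= 3: W-X = 25 → Z
  i= 4: Q-V = 21 → V
  i= 5: E-R = 13 → N
  i= 6: T-A = 19 → T
  i= 7: O-Q = 24 → Y
  i= 8: T-D = 16 → Q
  i= 9: C-D = 25 → Z
  i=10: B-G = 21 → V
  i=11: M-Z = 13 → N
  i=12: B-I = 19 → T
  i=13: S-U = 24 → Y
  i=14: N-X = 16 → Q
  shifts repeat with period 6: TYQZVN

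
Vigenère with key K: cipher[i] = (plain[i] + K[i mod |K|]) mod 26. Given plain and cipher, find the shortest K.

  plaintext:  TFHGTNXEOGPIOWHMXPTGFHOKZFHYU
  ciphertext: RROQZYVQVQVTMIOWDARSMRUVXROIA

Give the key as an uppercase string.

  i= 0: R-T = 24 → Y
  i= 1: R-F = 12 → M
  i= 2: O-H =  7 → H
  i= 3: Q-G = 10 → K
  i= 4: Z-T =  6 → G
  i= 5: Y-N = 11 → L
  i= 6: V-X = 24 → Y
  i= 7: Q-E = 12 → M
  i= 8: V-O =  7 → H
  i= 9: Q-G = 10 → K
  i=10: V-P =  6 → G
  i=11: T-I = 11 → L
  i=12: M-O = 24 → Y
  i=13: I-W = 12 → M
  i=14: O-H =  7 → H
  i=15: W-M = 10 → K
  i=16: D-X =  6 → G
  i=17: A-P = 11 → L
  i=18: R-T = 24 → Y
  i=19: S-G = 12 → M
  i=20: M-F =  7 → H
  i=21: R-H = 10 → K
  i=22: U-O =  6 → G
  i=23: V-K = 11 → L
  i=24: X-Z = 24 → Y
  i=25: R-F = 12 → M
  i=26: O-H =  7 → H
  i=27: I-Y = 10 → K
  i=28: A-U =  6 → G
  shifts repeat with period 6: YMHKGL

YMHKGL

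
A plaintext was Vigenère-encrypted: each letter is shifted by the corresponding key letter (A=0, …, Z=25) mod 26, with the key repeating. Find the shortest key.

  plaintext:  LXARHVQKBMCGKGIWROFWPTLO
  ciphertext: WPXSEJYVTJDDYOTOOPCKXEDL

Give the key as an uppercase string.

LSXBXOI

  i= 0: W-L = 11 → L
  i= 1: P-X = 18 → S
  i= 2: X-A = 23 → X
  i= 3: S-R =  1 → B
  i= 4: E-H = 23 → X
  i= 5: J-V = 14 → O
  i= 6: Y-Q =  8 → I
  i= 7: V-K = 11 → L
  i= 8: T-B = 18 → S
  i= 9: J-M = 23 → X
  i=10: D-C =  1 → B
  i=11: D-G = 23 → X
  i=12: Y-K = 14 → O
  i=13: O-G =  8 → I
  i=14: T-I = 11 → L
  i=15: O-W = 18 → S
  i=16: O-R = 23 → X
  i=17: P-O =  1 → B
  i=18: C-F = 23 → X
  i=19: K-W = 14 → O
  i=20: X-P =  8 → I
  i=21: E-T = 11 → L
  i=22: D-L = 18 → S
  i=23: L-O = 23 → X
  shifts repeat with period 7: LSXBXOI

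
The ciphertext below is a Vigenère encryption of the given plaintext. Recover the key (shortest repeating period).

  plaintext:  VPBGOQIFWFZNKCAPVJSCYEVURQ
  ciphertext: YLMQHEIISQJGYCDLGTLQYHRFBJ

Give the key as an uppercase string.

  i= 0: Y-V =  3 → D
  i= 1: L-P = 22 → W
  i= 2: M-B = 11 → L
  i= 3: Q-G = 10 → K
  i= 4: H-O = 19 → T
  i= 5: E-Q = 14 → O
  i= 6: I-I =  0 → A
  i= 7: I-F =  3 → D
  i= 8: S-W = 22 → W
  i= 9: Q-F = 11 → L
  i=10: J-Z = 10 → K
  i=11: G-N = 19 → T
  i=12: Y-K = 14 → O
  i=13: C-C =  0 → A
  i=14: D-A =  3 → D
  i=15: L-P = 22 → W
  i=16: G-V = 11 → L
  i=17: T-J = 10 → K
  i=18: L-S = 19 → T
  i=19: Q-C = 14 → O
  i=20: Y-Y =  0 → A
  i=21: H-E =  3 → D
  i=22: R-V = 22 → W
  i=23: F-U = 11 → L
  i=24: B-R = 10 → K
  i=25: J-Q = 19 → T
  shifts repeat with period 7: DWLKTOA

DWLKTOA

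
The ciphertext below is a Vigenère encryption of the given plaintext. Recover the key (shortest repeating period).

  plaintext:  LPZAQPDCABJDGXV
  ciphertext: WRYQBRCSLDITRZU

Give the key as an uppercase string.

  i= 0: W-L = 11 → L
  i= 1: R-P =  2 → C
  i= 2: Y-Z = 25 → Z
  i= 3: Q-A = 16 → Q
  i= 4: B-Q = 11 → L
  i= 5: R-P =  2 → C
  i= 6: C-D = 25 → Z
  i= 7: S-C = 16 → Q
  i= 8: L-A = 11 → L
  i= 9: D-B =  2 → C
  i=10: I-J = 25 → Z
  i=11: T-D = 16 → Q
  i=12: R-G = 11 → L
  i=13: Z-X =  2 → C
  i=14: U-V = 25 → Z
  shifts repeat with period 4: LCZQ

LCZQ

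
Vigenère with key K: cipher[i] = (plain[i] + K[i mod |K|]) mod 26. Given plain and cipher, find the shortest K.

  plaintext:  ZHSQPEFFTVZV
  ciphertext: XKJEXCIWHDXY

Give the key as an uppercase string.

YDROI

  i= 0: X-Z = 24 → Y
  i= 1: K-H =  3 → D
  i= 2: J-S = 17 → R
  i= 3: E-Q = 14 → O
  i= 4: X-P =  8 → I
  i= 5: C-E = 24 → Y
  i= 6: I-F =  3 → D
  i= 7: W-F = 17 → R
  i= 8: H-T = 14 → O
  i= 9: D-V =  8 → I
  i=10: X-Z = 24 → Y
  i=11: Y-V =  3 → D
  shifts repeat with period 5: YDROI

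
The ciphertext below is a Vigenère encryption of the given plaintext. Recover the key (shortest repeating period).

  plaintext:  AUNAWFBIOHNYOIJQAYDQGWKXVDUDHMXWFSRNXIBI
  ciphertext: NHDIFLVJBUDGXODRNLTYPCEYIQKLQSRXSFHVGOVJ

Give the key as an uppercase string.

  i= 0: N-A = 13 → N
  i= 1: H-U = 13 → N
  i= 2: D-N = 16 → Q
  i= 3: I-A =  8 → I
  i= 4: F-W =  9 → J
  i= 5: L-F =  6 → G
  i= 6: V-B = 20 → U
  i= 7: J-I =  1 → B
  i= 8: B-O = 13 → N
  i= 9: U-H = 13 → N
  i=10: D-N = 16 → Q
  i=11: G-Y =  8 → I
  i=12: X-O =  9 → J
  i=13: O-I =  6 → G
  i=14: D-J = 20 → U
  i=15: R-Q =  1 → B
  i=16: N-A = 13 → N
  i=17: L-Y = 13 → N
  i=18: T-D = 16 → Q
  i=19: Y-Q =  8 → I
  i=20: P-G =  9 → J
  i=21: C-W =  6 → G
  i=22: E-K = 20 → U
  i=23: Y-X =  1 → B
  i=24: I-V = 13 → N
  i=25: Q-D = 13 → N
  i=26: K-U = 16 → Q
  i=27: L-D =  8 → I
  i=28: Q-H =  9 → J
  i=29: S-M =  6 → G
  i=30: R-X = 20 → U
  i=31: X-W =  1 → B
  i=32: S-F = 13 → N
  i=33: F-S = 13 → N
  i=34: H-R = 16 → Q
  i=35: V-N =  8 → I
  i=36: G-X =  9 → J
  i=37: O-I =  6 → G
  i=38: V-B = 20 → U
  i=39: J-I =  1 → B
  shifts repeat with period 8: NNQIJGUB

NNQIJGUB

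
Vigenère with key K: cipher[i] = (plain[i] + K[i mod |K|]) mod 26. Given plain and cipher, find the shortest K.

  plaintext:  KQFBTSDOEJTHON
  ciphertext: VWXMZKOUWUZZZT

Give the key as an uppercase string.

  i= 0: V-K = 11 → L
  i= 1: W-Q =  6 → G
  i= 2: X-F = 18 → S
  i= 3: M-B = 11 → L
  i= 4: Z-T =  6 → G
  i= 5: K-S = 18 → S
  i= 6: O-D = 11 → L
  i= 7: U-O =  6 → G
  i= 8: W-E = 18 → S
  i= 9: U-J = 11 → L
  i=10: Z-T =  6 → G
  i=11: Z-H = 18 → S
  i=12: Z-O = 11 → L
  i=13: T-N =  6 → G
  shifts repeat with period 3: LGS

LGS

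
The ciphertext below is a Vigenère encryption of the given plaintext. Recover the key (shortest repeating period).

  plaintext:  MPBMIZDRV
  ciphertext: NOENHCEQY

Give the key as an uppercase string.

  i= 0: N-M =  1 → B
  i= 1: O-P = 25 → Z
  i= 2: E-B =  3 → D
  i= 3: N-M =  1 → B
  i= 4: H-I = 25 → Z
  i= 5: C-Z =  3 → D
  i= 6: E-D =  1 → B
  i= 7: Q-R = 25 → Z
  i= 8: Y-V =  3 → D
  shifts repeat with period 3: BZD

BZD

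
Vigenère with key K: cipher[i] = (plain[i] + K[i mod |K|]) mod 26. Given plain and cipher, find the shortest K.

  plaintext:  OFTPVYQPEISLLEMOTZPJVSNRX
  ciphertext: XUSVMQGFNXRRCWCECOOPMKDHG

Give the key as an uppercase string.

  i= 0: X-O =  9 → J
  i= 1: U-F = 15 → P
  i= 2: S-T = 25 → Z
  i= 3: V-P =  6 → G
  i= 4: M-V = 17 → R
  i= 5: Q-Y = 18 → S
  i= 6: G-Q = 16 → Q
  i= 7: F-P = 16 → Q
  i= 8: N-E =  9 → J
  i= 9: X-I = 15 → P
  i=10: R-S = 25 → Z
  i=11: R-L =  6 → G
  i=12: C-L = 17 → R
  i=13: W-E = 18 → S
  i=14: C-M = 16 → Q
  i=15: E-O = 16 → Q
  i=16: C-T =  9 → J
  i=17: O-Z = 15 → P
  i=18: O-P = 25 → Z
  i=19: P-J =  6 → G
  i=20: M-V = 17 → R
  i=21: K-S = 18 → S
  i=22: D-N = 16 → Q
  i=23: H-R = 16 → Q
  i=24: G-X =  9 → J
  shifts repeat with period 8: JPZGRSQQ

JPZGRSQQ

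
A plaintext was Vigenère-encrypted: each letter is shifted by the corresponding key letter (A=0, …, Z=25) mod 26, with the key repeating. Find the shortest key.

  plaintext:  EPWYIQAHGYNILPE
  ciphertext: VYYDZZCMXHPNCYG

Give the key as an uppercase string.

RJCF

  i= 0: V-E = 17 → R
  i= 1: Y-P =  9 → J
  i= 2: Y-W =  2 → C
  i= 3: D-Y =  5 → F
  i= 4: Z-I = 17 → R
  i= 5: Z-Q =  9 → J
  i= 6: C-A =  2 → C
  i= 7: M-H =  5 → F
  i= 8: X-G = 17 → R
  i= 9: H-Y =  9 → J
  i=10: P-N =  2 → C
  i=11: N-I =  5 → F
  i=12: C-L = 17 → R
  i=13: Y-P =  9 → J
  i=14: G-E =  2 → C
  shifts repeat with period 4: RJCF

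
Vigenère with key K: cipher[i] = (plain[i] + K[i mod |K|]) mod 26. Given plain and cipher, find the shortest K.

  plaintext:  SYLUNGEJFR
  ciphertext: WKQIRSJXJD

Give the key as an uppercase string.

EMFO

  i= 0: W-S =  4 → E
  i= 1: K-Y = 12 → M
  i= 2: Q-L =  5 → F
  i= 3: I-U = 14 → O
  i= 4: R-N =  4 → E
  i= 5: S-G = 12 → M
  i= 6: J-E =  5 → F
  i= 7: X-J = 14 → O
  i= 8: J-F =  4 → E
  i= 9: D-R = 12 → M
  shifts repeat with period 4: EMFO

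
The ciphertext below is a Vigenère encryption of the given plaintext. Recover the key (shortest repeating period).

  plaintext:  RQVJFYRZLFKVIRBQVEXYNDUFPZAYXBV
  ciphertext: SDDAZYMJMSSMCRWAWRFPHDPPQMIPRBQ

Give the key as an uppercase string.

BNIRUAVK

  i= 0: S-R =  1 → B
  i= 1: D-Q = 13 → N
  i= 2: D-V =  8 → I
  i= 3: A-J = 17 → R
  i= 4: Z-F = 20 → U
  i= 5: Y-Y =  0 → A
  i= 6: M-R = 21 → V
  i= 7: J-Z = 10 → K
  i= 8: M-L =  1 → B
  i= 9: S-F = 13 → N
  i=10: S-K =  8 → I
  i=11: M-V = 17 → R
  i=12: C-I = 20 → U
  i=13: R-R =  0 → A
  i=14: W-B = 21 → V
  i=15: A-Q = 10 → K
  i=16: W-V =  1 → B
  i=17: R-E = 13 → N
  i=18: F-X =  8 → I
  i=19: P-Y = 17 → R
  i=20: H-N = 20 → U
  i=21: D-D =  0 → A
  i=22: P-U = 21 → V
  i=23: P-F = 10 → K
  i=24: Q-P =  1 → B
  i=25: M-Z = 13 → N
  i=26: I-A =  8 → I
  i=27: P-Y = 17 → R
  i=28: R-X = 20 → U
  i=29: B-B =  0 → A
  i=30: Q-V = 21 → V
  shifts repeat with period 8: BNIRUAVK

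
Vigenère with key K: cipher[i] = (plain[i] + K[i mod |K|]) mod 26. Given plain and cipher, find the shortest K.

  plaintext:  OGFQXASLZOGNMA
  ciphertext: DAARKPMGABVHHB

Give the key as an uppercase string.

PUVBN

  i= 0: D-O = 15 → P
  i= 1: A-G = 20 → U
  i= 2: A-F = 21 → V
  i= 3: R-Q =  1 → B
  i= 4: K-X = 13 → N
  i= 5: P-A = 15 → P
  i= 6: M-S = 20 → U
  i= 7: G-L = 21 → V
  i= 8: A-Z =  1 → B
  i= 9: B-O = 13 → N
  i=10: V-G = 15 → P
  i=11: H-N = 20 → U
  i=12: H-M = 21 → V
  i=13: B-A =  1 → B
  shifts repeat with period 5: PUVBN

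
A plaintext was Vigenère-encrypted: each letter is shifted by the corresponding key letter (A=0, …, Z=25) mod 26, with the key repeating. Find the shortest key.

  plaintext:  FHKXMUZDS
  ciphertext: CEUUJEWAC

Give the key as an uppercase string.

XXK

  i= 0: C-F = 23 → X
  i= 1: E-H = 23 → X
  i= 2: U-K = 10 → K
  i= 3: U-X = 23 → X
  i= 4: J-M = 23 → X
  i= 5: E-U = 10 → K
  i= 6: W-Z = 23 → X
  i= 7: A-D = 23 → X
  i= 8: C-S = 10 → K
  shifts repeat with period 3: XXK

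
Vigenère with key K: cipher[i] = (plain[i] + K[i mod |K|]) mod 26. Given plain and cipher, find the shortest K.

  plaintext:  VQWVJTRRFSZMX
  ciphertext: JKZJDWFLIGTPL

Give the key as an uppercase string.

  i= 0: J-V = 14 → O
  i= 1: K-Q = 20 → U
  i= 2: Z-W =  3 → D
  i= 3: J-V = 14 → O
  i= 4: D-J = 20 → U
  i= 5: W-T =  3 → D
  i= 6: F-R = 14 → O
  i= 7: L-R = 20 → U
  i= 8: I-F =  3 → D
  i= 9: G-S = 14 → O
  i=10: T-Z = 20 → U
  i=11: P-M =  3 → D
  i=12: L-X = 14 → O
  shifts repeat with period 3: OUD

OUD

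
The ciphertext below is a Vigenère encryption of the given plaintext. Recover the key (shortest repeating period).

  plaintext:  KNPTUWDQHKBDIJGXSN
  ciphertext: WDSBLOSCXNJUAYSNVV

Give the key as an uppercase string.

  i= 0: W-K = 12 → M
  i= 1: D-N = 16 → Q
  i= 2: S-P =  3 → D
  i= 3: B-T =  8 → I
  i= 4: L-U = 17 → R
  i= 5: O-W = 18 → S
  i= 6: S-D = 15 → P
  i= 7: C-Q = 12 → M
  i= 8: X-H = 16 → Q
  i= 9: N-K =  3 → D
  i=10: J-B =  8 → I
  i=11: U-D = 17 → R
  i=12: A-I = 18 → S
  i=13: Y-J = 15 → P
  i=14: S-G = 12 → M
  i=15: N-X = 16 → Q
  i=16: V-S =  3 → D
  i=17: V-N =  8 → I
  shifts repeat with period 7: MQDIRSP

MQDIRSP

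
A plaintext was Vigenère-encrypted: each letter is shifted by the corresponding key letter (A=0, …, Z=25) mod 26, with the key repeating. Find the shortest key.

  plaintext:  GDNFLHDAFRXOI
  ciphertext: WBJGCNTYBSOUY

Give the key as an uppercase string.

QYWBRG

  i= 0: W-G = 16 → Q
  i= 1: B-D = 24 → Y
  i= 2: J-N = 22 → W
  i= 3: G-F =  1 → B
  i= 4: C-L = 17 → R
  i= 5: N-H =  6 → G
  i= 6: T-D = 16 → Q
  i= 7: Y-A = 24 → Y
  i= 8: B-F = 22 → W
  i= 9: S-R =  1 → B
  i=10: O-X = 17 → R
  i=11: U-O =  6 → G
  i=12: Y-I = 16 → Q
  shifts repeat with period 6: QYWBRG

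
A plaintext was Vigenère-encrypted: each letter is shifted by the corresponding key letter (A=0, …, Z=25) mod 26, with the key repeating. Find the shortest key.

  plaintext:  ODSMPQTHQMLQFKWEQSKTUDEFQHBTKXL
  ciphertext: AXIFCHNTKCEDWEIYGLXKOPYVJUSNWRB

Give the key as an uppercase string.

MUQTNRU

  i= 0: A-O = 12 → M
  i= 1: X-D = 20 → U
  i= 2: I-S = 16 → Q
  i= 3: F-M = 19 → T
  i= 4: C-P = 13 → N
  i= 5: H-Q = 17 → R
  i= 6: N-T = 20 → U
  i= 7: T-H = 12 → M
  i= 8: K-Q = 20 → U
  i= 9: C-M = 16 → Q
  i=10: E-L = 19 → T
  i=11: D-Q = 13 → N
  i=12: W-F = 17 → R
  i=13: E-K = 20 → U
  i=14: I-W = 12 → M
  i=15: Y-E = 20 → U
  i=16: G-Q = 16 → Q
  i=17: L-S = 19 → T
  i=18: X-K = 13 → N
  i=19: K-T = 17 → R
  i=20: O-U = 20 → U
  i=21: P-D = 12 → M
  i=22: Y-E = 20 → U
  i=23: V-F = 16 → Q
  i=24: J-Q = 19 → T
  i=25: U-H = 13 → N
  i=26: S-B = 17 → R
  i=27: N-T = 20 → U
  i=28: W-K = 12 → M
  i=29: R-X = 20 → U
  i=30: B-L = 16 → Q
  shifts repeat with period 7: MUQTNRU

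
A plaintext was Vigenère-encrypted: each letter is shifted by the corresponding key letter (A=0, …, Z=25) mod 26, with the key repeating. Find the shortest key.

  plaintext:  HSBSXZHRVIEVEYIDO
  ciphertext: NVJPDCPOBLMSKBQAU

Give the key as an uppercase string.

  i= 0: N-H =  6 → G
  i= 1: V-S =  3 → D
  i= 2: J-B =  8 → I
  i= 3: P-S = 23 → X
  i= 4: D-X =  6 → G
  i= 5: C-Z =  3 → D
  i= 6: P-H =  8 → I
  i= 7: O-R = 23 → X
  i= 8: B-V =  6 → G
  i= 9: L-I =  3 → D
  i=10: M-E =  8 → I
  i=11: S-V = 23 → X
  i=12: K-E =  6 → G
  i=13: B-Y =  3 → D
  i=14: Q-I =  8 → I
  i=15: A-D = 23 → X
  i=16: U-O =  6 → G
  shifts repeat with period 4: GDIX

GDIX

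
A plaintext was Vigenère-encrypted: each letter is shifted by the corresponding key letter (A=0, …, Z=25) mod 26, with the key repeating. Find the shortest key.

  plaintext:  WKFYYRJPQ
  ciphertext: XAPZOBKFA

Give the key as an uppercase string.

BQK

  i= 0: X-W =  1 → B
  i= 1: A-K = 16 → Q
  i= 2: P-F = 10 → K
  i= 3: Z-Y =  1 → B
  i= 4: O-Y = 16 → Q
  i= 5: B-R = 10 → K
  i= 6: K-J =  1 → B
  i= 7: F-P = 16 → Q
  i= 8: A-Q = 10 → K
  shifts repeat with period 3: BQK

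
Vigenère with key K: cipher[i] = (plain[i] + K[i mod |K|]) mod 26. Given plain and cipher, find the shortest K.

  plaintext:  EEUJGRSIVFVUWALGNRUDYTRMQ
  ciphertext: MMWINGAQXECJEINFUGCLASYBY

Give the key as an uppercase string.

  i= 0: M-E =  8 → I
  i= 1: M-E =  8 → I
  i= 2: W-U =  2 → C
  i= 3: I-J = 25 → Z
  i= 4: N-G =  7 → H
  i= 5: G-R = 15 → P
  i= 6: A-S =  8 → I
  i= 7: Q-I =  8 → I
  i= 8: X-V =  2 → C
  i= 9: E-F = 25 → Z
  i=10: C-V =  7 → H
  i=11: J-U = 15 → P
  i=12: E-W =  8 → I
  i=13: I-A =  8 → I
  i=14: N-L =  2 → C
  i=15: F-G = 25 → Z
  i=16: U-N =  7 → H
  i=17: G-R = 15 → P
  i=18: C-U =  8 → I
  i=19: L-D =  8 → I
  i=20: A-Y =  2 → C
  i=21: S-T = 25 → Z
  i=22: Y-R =  7 → H
  i=23: B-M = 15 → P
  i=24: Y-Q =  8 → I
  shifts repeat with period 6: IICZHP

IICZHP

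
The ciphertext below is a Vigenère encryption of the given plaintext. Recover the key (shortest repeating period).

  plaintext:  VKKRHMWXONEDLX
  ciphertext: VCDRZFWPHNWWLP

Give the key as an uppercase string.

AST

  i= 0: V-V =  0 → A
  i= 1: C-K = 18 → S
  i= 2: D-K = 19 → T
  i= 3: R-R =  0 → A
  i= 4: Z-H = 18 → S
  i= 5: F-M = 19 → T
  i= 6: W-W =  0 → A
  i= 7: P-X = 18 → S
  i= 8: H-O = 19 → T
  i= 9: N-N =  0 → A
  i=10: W-E = 18 → S
  i=11: W-D = 19 → T
  i=12: L-L =  0 → A
  i=13: P-X = 18 → S
  shifts repeat with period 3: AST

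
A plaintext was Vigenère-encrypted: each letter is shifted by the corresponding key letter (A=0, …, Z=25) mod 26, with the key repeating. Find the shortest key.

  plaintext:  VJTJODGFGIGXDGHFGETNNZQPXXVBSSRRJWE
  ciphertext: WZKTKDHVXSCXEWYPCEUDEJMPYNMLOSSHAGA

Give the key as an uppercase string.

BQRKWA

  i= 0: W-V =  1 → B
  i= 1: Z-J = 16 → Q
  i= 2: K-T = 17 → R
  i= 3: T-J = 10 → K
  i= 4: K-O = 22 → W
  i= 5: D-D =  0 → A
  i= 6: H-G =  1 → B
  i= 7: V-F = 16 → Q
  i= 8: X-G = 17 → R
  i= 9: S-I = 10 → K
  i=10: C-G = 22 → W
  i=11: X-X =  0 → A
  i=12: E-D =  1 → B
  i=13: W-G = 16 → Q
  i=14: Y-H = 17 → R
  i=15: P-F = 10 → K
  i=16: C-G = 22 → W
  i=17: E-E =  0 → A
  i=18: U-T =  1 → B
  i=19: D-N = 16 → Q
  i=20: E-N = 17 → R
  i=21: J-Z = 10 → K
  i=22: M-Q = 22 → W
  i=23: P-P =  0 → A
  i=24: Y-X =  1 → B
  i=25: N-X = 16 → Q
  i=26: M-V = 17 → R
  i=27: L-B = 10 → K
  i=28: O-S = 22 → W
  i=29: S-S =  0 → A
  i=30: S-R =  1 → B
  i=31: H-R = 16 → Q
  i=32: A-J = 17 → R
  i=33: G-W = 10 → K
  i=34: A-E = 22 → W
  shifts repeat with period 6: BQRKWA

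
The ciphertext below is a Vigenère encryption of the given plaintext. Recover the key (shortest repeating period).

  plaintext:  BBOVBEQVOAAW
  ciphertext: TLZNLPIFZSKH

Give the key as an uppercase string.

SKL

  i= 0: T-B = 18 → S
  i= 1: L-B = 10 → K
  i= 2: Z-O = 11 → L
  i= 3: N-V = 18 → S
  i= 4: L-B = 10 → K
  i= 5: P-E = 11 → L
  i= 6: I-Q = 18 → S
  i= 7: F-V = 10 → K
  i= 8: Z-O = 11 → L
  i= 9: S-A = 18 → S
  i=10: K-A = 10 → K
  i=11: H-W = 11 → L
  shifts repeat with period 3: SKL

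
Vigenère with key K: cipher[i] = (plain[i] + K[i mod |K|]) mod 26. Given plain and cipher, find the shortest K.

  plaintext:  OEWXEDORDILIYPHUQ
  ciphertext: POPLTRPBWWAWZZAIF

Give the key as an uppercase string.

  i= 0: P-O =  1 → B
  i= 1: O-E = 10 → K
  i= 2: P-W = 19 → T
  i= 3: L-X = 14 → O
  i= 4: T-E = 15 → P
  i= 5: R-D = 14 → O
  i= 6: P-O =  1 → B
  i= 7: B-R = 10 → K
  i= 8: W-D = 19 → T
  i= 9: W-I = 14 → O
  i=10: A-L = 15 → P
  i=11: W-I = 14 → O
  i=12: Z-Y =  1 → B
  i=13: Z-P = 10 → K
  i=14: A-H = 19 → T
  i=15: I-U = 14 → O
  i=16: F-Q = 15 → P
  shifts repeat with period 6: BKTOPO

BKTOPO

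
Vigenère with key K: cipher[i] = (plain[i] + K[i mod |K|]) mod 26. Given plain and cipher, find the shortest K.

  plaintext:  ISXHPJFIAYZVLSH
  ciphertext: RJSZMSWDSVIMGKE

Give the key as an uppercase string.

JRVSX

  i= 0: R-I =  9 → J
  i= 1: J-S = 17 → R
  i= 2: S-X = 21 → V
  i= 3: Z-H = 18 → S
  i= 4: M-P = 23 → X
  i= 5: S-J =  9 → J
  i= 6: W-F = 17 → R
  i= 7: D-I = 21 → V
  i= 8: S-A = 18 → S
  i= 9: V-Y = 23 → X
  i=10: I-Z =  9 → J
  i=11: M-V = 17 → R
  i=12: G-L = 21 → V
  i=13: K-S = 18 → S
  i=14: E-H = 23 → X
  shifts repeat with period 5: JRVSX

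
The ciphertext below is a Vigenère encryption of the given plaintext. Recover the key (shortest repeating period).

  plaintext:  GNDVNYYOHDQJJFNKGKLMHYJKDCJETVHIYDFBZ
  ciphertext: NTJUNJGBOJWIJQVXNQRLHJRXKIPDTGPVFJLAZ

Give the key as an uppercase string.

  i= 0: N-G =  7 → H
  i= 1: T-N =  6 → G
  i= 2: J-D =  6 → G
  i= 3: U-V = 25 → Z
  i= 4: N-N =  0 → A
  i= 5: J-Y = 11 → L
  i= 6: G-Y =  8 → I
  i= 7: B-O = 13 → N
  i= 8: O-H =  7 → H
  i= 9: J-D =  6 → G
  i=10: W-Q =  6 → G
  i=11: I-J = 25 → Z
  i=12: J-J =  0 → A
  i=13: Q-F = 11 → L
  i=14: V-N =  8 → I
  i=15: X-K = 13 → N
  i=16: N-G =  7 → H
  i=17: Q-K =  6 → G
  i=18: R-L =  6 → G
  i=19: L-M = 25 → Z
  i=20: H-H =  0 → A
  i=21: J-Y = 11 → L
  i=22: R-J =  8 → I
  i=23: X-K = 13 → N
  i=24: K-D =  7 → H
  i=25: I-C =  6 → G
  i=26: P-J =  6 → G
  i=27: D-E = 25 → Z
  i=28: T-T =  0 → A
  i=29: G-V = 11 → L
  i=30: P-H =  8 → I
  i=31: V-I = 13 → N
  i=32: F-Y =  7 → H
  i=33: J-D =  6 → G
  i=34: L-F =  6 → G
  i=35: A-B = 25 → Z
  i=36: Z-Z =  0 → A
  shifts repeat with period 8: HGGZALIN

HGGZALIN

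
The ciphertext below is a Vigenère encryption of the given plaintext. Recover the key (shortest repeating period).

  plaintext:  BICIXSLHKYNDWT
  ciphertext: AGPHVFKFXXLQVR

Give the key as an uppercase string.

ZYN

  i= 0: A-B = 25 → Z
  i= 1: G-I = 24 → Y
  i= 2: P-C = 13 → N
  i= 3: H-I = 25 → Z
  i= 4: V-X = 24 → Y
  i= 5: F-S = 13 → N
  i= 6: K-L = 25 → Z
  i= 7: F-H = 24 → Y
  i= 8: X-K = 13 → N
  i= 9: X-Y = 25 → Z
  i=10: L-N = 24 → Y
  i=11: Q-D = 13 → N
  i=12: V-W = 25 → Z
  i=13: R-T = 24 → Y
  shifts repeat with period 3: ZYN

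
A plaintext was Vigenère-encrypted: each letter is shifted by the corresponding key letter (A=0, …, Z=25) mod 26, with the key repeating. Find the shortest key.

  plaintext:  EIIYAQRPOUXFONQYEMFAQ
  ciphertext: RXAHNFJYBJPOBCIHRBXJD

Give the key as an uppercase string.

NPSJ

  i= 0: R-E = 13 → N
  i= 1: X-I = 15 → P
  i= 2: A-I = 18 → S
  i= 3: H-Y =  9 → J
  i= 4: N-A = 13 → N
  i= 5: F-Q = 15 → P
  i= 6: J-R = 18 → S
  i= 7: Y-P =  9 → J
  i= 8: B-O = 13 → N
  i= 9: J-U = 15 → P
  i=10: P-X = 18 → S
  i=11: O-F =  9 → J
  i=12: B-O = 13 → N
  i=13: C-N = 15 → P
  i=14: I-Q = 18 → S
  i=15: H-Y =  9 → J
  i=16: R-E = 13 → N
  i=17: B-M = 15 → P
  i=18: X-F = 18 → S
  i=19: J-A =  9 → J
  i=20: D-Q = 13 → N
  shifts repeat with period 4: NPSJ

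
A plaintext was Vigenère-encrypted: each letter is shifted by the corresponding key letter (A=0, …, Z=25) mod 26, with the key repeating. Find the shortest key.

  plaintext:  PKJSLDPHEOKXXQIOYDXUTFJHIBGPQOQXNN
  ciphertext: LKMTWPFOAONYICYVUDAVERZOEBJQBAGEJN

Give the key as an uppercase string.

WADBLMQH

  i= 0: L-P = 22 → W
  i= 1: K-K =  0 → A
  i= 2: M-J =  3 → D
  i= 3: T-S =  1 → B
  i= 4: W-L = 11 → L
  i= 5: P-D = 12 → M
  i= 6: F-P = 16 → Q
  i= 7: O-H =  7 → H
  i= 8: A-E = 22 → W
  i= 9: O-O =  0 → A
  i=10: N-K =  3 → D
  i=11: Y-X =  1 → B
  i=12: I-X = 11 → L
  i=13: C-Q = 12 → M
  i=14: Y-I = 16 → Q
  i=15: V-O =  7 → H
  i=16: U-Y = 22 → W
  i=17: D-D =  0 → A
  i=18: A-X =  3 → D
  i=19: V-U =  1 → B
  i=20: E-T = 11 → L
  i=21: R-F = 12 → M
  i=22: Z-J = 16 → Q
  i=23: O-H =  7 → H
  i=24: E-I = 22 → W
  i=25: B-B =  0 → A
  i=26: J-G =  3 → D
  i=27: Q-P =  1 → B
  i=28: B-Q = 11 → L
  i=29: A-O = 12 → M
  i=30: G-Q = 16 → Q
  i=31: E-X =  7 → H
  i=32: J-N = 22 → W
  i=33: N-N =  0 → A
  shifts repeat with period 8: WADBLMQH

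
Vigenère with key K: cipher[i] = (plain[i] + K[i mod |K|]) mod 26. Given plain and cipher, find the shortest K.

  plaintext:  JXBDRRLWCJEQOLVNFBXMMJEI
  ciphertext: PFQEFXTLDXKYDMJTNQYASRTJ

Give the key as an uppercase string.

  i= 0: P-J =  6 → G
  i= 1: F-X =  8 → I
  i= 2: Q-B = 15 → P
  i= 3: E-D =  1 → B
  i= 4: F-R = 14 → O
  i= 5: X-R =  6 → G
  i= 6: T-L =  8 → I
  i= 7: L-W = 15 → P
  i= 8: D-C =  1 → B
  i= 9: X-J = 14 → O
  i=10: K-E =  6 → G
  i=11: Y-Q =  8 → I
  i=12: D-O = 15 → P
  i=13: M-L =  1 → B
  i=14: J-V = 14 → O
  i=15: T-N =  6 → G
  i=16: N-F =  8 → I
  i=17: Q-B = 15 → P
  i=18: Y-X =  1 → B
  i=19: A-M = 14 → O
  i=20: S-M =  6 → G
  i=21: R-J =  8 → I
  i=22: T-E = 15 → P
  i=23: J-I =  1 → B
  shifts repeat with period 5: GIPBO

GIPBO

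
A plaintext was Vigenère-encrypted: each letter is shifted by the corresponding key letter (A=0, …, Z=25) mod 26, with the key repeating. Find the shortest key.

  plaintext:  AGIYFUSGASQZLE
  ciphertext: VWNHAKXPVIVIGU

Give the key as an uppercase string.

  i= 0: V-A = 21 → V
  i= 1: W-G = 16 → Q
  i= 2: N-I =  5 → F
  i= 3: H-Y =  9 → J
  i= 4: A-F = 21 → V
  i= 5: K-U = 16 → Q
  i= 6: X-S =  5 → F
  i= 7: P-G =  9 → J
  i= 8: V-A = 21 → V
  i= 9: I-S = 16 → Q
  i=10: V-Q =  5 → F
  i=11: I-Z =  9 → J
  i=12: G-L = 21 → V
  i=13: U-E = 16 → Q
  shifts repeat with period 4: VQFJ

VQFJ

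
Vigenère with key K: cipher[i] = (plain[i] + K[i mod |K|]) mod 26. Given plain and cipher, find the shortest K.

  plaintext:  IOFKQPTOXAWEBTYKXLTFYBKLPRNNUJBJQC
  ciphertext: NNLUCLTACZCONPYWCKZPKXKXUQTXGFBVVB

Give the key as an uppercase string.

  i= 0: N-I =  5 → F
  i= 1: N-O = 25 → Z
  i= 2: L-F =  6 → G
  i= 3: U-K = 10 → K
  i= 4: C-Q = 12 → M
  i= 5: L-P = 22 → W
  i= 6: T-T =  0 → A
  i= 7: A-O = 12 → M
  i= 8: C-X =  5 → F
  i= 9: Z-A = 25 → Z
  i=10: C-W =  6 → G
  i=11: O-E = 10 → K
  i=12: N-B = 12 → M
  i=13: P-T = 22 → W
  i=14: Y-Y =  0 → A
  i=15: W-K = 12 → M
  i=16: C-X =  5 → F
  i=17: K-L = 25 → Z
  i=18: Z-T =  6 → G
  i=19: P-F = 10 → K
  i=20: K-Y = 12 → M
  i=21: X-B = 22 → W
  i=22: K-K =  0 → A
  i=23: X-L = 12 → M
  i=24: U-P =  5 → F
  i=25: Q-R = 25 → Z
  i=26: T-N =  6 → G
  i=27: X-N = 10 → K
  i=28: G-U = 12 → M
  i=29: F-J = 22 → W
  i=30: B-B =  0 → A
  i=31: V-J = 12 → M
  i=32: V-Q =  5 → F
  i=33: B-C = 25 → Z
  shifts repeat with period 8: FZGKMWAM

FZGKMWAM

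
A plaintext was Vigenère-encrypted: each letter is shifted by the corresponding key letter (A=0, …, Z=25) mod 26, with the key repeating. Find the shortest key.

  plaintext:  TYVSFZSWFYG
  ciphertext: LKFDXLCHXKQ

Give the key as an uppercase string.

  i= 0: L-T = 18 → S
  i= 1: K-Y = 12 → M
  i= 2: F-V = 10 → K
  i= 3: D-S = 11 → L
  i= 4: X-F = 18 → S
  i= 5: L-Z = 12 → M
  i= 6: C-S = 10 → K
  i= 7: H-W = 11 → L
  i= 8: X-F = 18 → S
  i= 9: K-Y = 12 → M
  i=10: Q-G = 10 → K
  shifts repeat with period 4: SMKL

SMKL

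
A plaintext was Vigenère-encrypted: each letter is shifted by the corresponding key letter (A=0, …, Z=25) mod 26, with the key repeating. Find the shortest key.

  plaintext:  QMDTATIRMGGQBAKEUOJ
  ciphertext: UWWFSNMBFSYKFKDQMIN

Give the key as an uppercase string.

  i= 0: U-Q =  4 → E
  i= 1: W-M = 10 → K
  i= 2: W-D = 19 → T
  i= 3: F-T = 12 → M
  i= 4: S-A = 18 → S
  i= 5: N-T = 20 → U
  i= 6: M-I =  4 → E
  i= 7: B-R = 10 → K
  i= 8: F-M = 19 → T
  i= 9: S-G = 12 → M
  i=10: Y-G = 18 → S
  i=11: K-Q = 20 → U
  i=12: F-B =  4 → E
  i=13: K-A = 10 → K
  i=14: D-K = 19 → T
  i=15: Q-E = 12 → M
  i=16: M-U = 18 → S
  i=17: I-O = 20 → U
  i=18: N-J =  4 → E
  shifts repeat with period 6: EKTMSU

EKTMSU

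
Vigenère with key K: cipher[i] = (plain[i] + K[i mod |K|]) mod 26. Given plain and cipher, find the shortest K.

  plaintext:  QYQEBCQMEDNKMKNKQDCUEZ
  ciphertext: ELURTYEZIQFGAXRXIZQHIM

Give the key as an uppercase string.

  i= 0: E-Q = 14 → O
  i= 1: L-Y = 13 → N
  i= 2: U-Q =  4 → E
  i= 3: R-E = 13 → N
  i= 4: T-B = 18 → S
  i= 5: Y-C = 22 → W
  i= 6: E-Q = 14 → O
  i= 7: Z-M = 13 → N
  i= 8: I-E =  4 → E
  i= 9: Q-D = 13 → N
  i=10: F-N = 18 → S
  i=11: G-K = 22 → W
  i=12: A-M = 14 → O
  i=13: X-K = 13 → N
  i=14: R-N =  4 → E
  i=15: X-K = 13 → N
  i=16: I-Q = 18 → S
  i=17: Z-D = 22 → W
  i=18: Q-C = 14 → O
  i=19: H-U = 13 → N
  i=20: I-E =  4 → E
  i=21: M-Z = 13 → N
  shifts repeat with period 6: ONENSW

ONENSW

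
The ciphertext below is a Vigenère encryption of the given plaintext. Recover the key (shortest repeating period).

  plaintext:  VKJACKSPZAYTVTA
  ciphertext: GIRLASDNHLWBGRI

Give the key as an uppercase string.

LYI

  i= 0: G-V = 11 → L
  i= 1: I-K = 24 → Y
  i= 2: R-J =  8 → I
  i= 3: L-A = 11 → L
  i= 4: A-C = 24 → Y
  i= 5: S-K =  8 → I
  i= 6: D-S = 11 → L
  i= 7: N-P = 24 → Y
  i= 8: H-Z =  8 → I
  i= 9: L-A = 11 → L
  i=10: W-Y = 24 → Y
  i=11: B-T =  8 → I
  i=12: G-V = 11 → L
  i=13: R-T = 24 → Y
  i=14: I-A =  8 → I
  shifts repeat with period 3: LYI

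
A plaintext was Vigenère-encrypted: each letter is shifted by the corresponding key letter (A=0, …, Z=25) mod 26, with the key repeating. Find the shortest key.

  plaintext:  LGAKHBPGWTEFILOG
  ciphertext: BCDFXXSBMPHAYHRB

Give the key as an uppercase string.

QWDV

  i= 0: B-L = 16 → Q
  i= 1: C-G = 22 → W
  i= 2: D-A =  3 → D
  i= 3: F-K = 21 → V
  i= 4: X-H = 16 → Q
  i= 5: X-B = 22 → W
  i= 6: S-P =  3 → D
  i= 7: B-G = 21 → V
  i= 8: M-W = 16 → Q
  i= 9: P-T = 22 → W
  i=10: H-E =  3 → D
  i=11: A-F = 21 → V
  i=12: Y-I = 16 → Q
  i=13: H-L = 22 → W
  i=14: R-O =  3 → D
  i=15: B-G = 21 → V
  shifts repeat with period 4: QWDV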